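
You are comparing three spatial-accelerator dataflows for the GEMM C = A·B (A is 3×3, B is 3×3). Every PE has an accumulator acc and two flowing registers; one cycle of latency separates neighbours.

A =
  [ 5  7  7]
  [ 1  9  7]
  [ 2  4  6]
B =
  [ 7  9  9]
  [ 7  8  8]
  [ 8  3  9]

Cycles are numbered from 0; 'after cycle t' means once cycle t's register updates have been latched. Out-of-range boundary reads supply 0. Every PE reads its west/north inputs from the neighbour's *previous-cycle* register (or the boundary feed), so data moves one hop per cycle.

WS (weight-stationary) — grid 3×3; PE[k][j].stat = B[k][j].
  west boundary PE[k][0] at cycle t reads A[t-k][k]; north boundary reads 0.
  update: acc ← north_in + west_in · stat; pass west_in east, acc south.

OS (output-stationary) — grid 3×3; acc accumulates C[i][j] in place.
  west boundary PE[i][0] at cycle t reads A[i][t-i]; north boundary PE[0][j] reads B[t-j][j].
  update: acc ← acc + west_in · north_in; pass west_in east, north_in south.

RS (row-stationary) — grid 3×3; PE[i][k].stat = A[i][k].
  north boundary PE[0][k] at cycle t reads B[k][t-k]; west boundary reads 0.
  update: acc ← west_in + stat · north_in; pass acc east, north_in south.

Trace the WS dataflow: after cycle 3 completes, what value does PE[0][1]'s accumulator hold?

WS on a 3×3 grid — tracing PE[0][1] and its feeders:
  t=0 PE[0][0]: acc=35 h=5 v=35
  t=0 PE[0][1]: acc=0 h=0 v=0
  t=1 PE[0][0]: acc=7 h=1 v=7
  t=1 PE[0][1]: acc=45 h=5 v=45
  t=2 PE[0][0]: acc=14 h=2 v=14
  t=2 PE[0][1]: acc=9 h=1 v=9
  t=3 PE[0][0]: acc=0 h=0 v=0
  t=3 PE[0][1]: acc=18 h=2 v=18

PE[0][1].acc = 18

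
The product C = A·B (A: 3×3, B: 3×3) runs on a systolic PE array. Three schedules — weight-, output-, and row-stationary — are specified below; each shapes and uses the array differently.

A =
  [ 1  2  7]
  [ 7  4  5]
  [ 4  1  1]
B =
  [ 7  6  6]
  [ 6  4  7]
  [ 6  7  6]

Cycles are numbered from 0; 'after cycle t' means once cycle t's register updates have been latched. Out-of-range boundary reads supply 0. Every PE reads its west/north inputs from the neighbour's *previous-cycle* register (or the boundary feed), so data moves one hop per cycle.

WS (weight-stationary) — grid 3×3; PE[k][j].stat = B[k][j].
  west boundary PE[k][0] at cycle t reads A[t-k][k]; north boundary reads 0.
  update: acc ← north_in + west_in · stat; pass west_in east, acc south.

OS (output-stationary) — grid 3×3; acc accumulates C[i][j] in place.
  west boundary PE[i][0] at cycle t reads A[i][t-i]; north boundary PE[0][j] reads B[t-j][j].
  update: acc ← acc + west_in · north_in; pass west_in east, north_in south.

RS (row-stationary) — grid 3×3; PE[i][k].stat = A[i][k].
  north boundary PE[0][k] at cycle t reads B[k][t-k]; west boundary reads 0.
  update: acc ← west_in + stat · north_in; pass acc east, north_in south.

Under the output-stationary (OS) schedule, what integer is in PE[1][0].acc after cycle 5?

PE[1][0].acc = 103

OS (3×3). Following PE[1][0] plus its west/north inputs:
  0: (0,0).acc=7  regs=<1,7>
  0: (1,0).acc=0  regs=<0,0>
  1: (0,0).acc=19  regs=<2,6>
  1: (1,0).acc=49  regs=<7,7>
  2: (0,0).acc=61  regs=<7,6>
  2: (1,0).acc=73  regs=<4,6>
  3: (0,0).acc=61  regs=<0,0>
  3: (1,0).acc=103  regs=<5,6>
  4: (0,0).acc=61  regs=<0,0>
  4: (1,0).acc=103  regs=<0,0>
  5: (0,0).acc=61  regs=<0,0>
  5: (1,0).acc=103  regs=<0,0>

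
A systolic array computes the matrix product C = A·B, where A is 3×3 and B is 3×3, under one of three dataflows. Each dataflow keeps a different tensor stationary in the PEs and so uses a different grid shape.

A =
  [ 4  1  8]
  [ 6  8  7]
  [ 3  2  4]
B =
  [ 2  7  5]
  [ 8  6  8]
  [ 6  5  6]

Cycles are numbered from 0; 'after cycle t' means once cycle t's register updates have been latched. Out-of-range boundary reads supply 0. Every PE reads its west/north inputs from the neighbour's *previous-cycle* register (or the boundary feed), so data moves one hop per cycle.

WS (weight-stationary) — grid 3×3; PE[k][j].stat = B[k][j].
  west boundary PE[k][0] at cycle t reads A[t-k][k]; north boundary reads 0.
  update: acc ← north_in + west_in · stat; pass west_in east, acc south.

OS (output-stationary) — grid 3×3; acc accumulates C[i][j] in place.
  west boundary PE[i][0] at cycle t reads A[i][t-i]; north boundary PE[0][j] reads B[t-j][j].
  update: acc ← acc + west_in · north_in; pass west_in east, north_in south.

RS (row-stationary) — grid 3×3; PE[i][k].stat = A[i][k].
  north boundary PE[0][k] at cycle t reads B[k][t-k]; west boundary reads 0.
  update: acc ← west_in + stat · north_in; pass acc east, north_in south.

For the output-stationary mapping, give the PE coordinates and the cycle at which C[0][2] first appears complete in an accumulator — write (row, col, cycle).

(row, col, cycle) = (0, 2, 4)

OS: C[0][2] accumulates in PE[0][2]:
  c0 r0c2: 0 / 0 / 0
  c1 r0c2: 0 / 0 / 0
  c2 r0c2: 20 / 4 / 5
  c3 r0c2: 28 / 1 / 8
  c4 r0c2: 76 / 8 / 6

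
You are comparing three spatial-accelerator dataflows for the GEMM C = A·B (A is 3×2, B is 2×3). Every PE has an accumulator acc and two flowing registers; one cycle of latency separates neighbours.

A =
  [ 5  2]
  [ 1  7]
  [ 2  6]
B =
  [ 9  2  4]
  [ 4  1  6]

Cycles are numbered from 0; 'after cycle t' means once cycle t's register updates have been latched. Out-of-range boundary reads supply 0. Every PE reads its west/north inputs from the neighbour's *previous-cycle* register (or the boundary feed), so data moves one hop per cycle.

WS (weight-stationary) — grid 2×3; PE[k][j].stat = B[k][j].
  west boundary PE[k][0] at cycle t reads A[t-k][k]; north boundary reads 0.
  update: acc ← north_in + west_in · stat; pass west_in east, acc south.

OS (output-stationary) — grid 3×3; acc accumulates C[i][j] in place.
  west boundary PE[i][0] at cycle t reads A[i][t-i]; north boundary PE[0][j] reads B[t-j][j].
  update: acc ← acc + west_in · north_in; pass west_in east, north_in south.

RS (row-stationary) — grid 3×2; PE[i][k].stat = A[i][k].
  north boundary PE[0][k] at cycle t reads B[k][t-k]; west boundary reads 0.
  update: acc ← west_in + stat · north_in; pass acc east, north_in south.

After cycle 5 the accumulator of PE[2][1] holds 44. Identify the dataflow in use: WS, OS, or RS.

WS: PE[2][1] is outside its 2×3 grid.
Under OS (3×3), PE[2][1]:
  0: (2,1).acc=0  regs=<0,0>
  1: (2,1).acc=0  regs=<0,0>
  2: (2,1).acc=0  regs=<0,0>
  3: (2,1).acc=4  regs=<2,2>
  4: (2,1).acc=10  regs=<6,1>
  5: (2,1).acc=10  regs=<0,0>
Under RS (3×2), PE[2][1]:
  0: (2,1).acc=0  regs=<0,0>
  1: (2,1).acc=0  regs=<0,0>
  2: (2,1).acc=0  regs=<0,0>
  3: (2,1).acc=42  regs=<42,4>
  4: (2,1).acc=10  regs=<10,1>
  5: (2,1).acc=44  regs=<44,6>

dataflow = RS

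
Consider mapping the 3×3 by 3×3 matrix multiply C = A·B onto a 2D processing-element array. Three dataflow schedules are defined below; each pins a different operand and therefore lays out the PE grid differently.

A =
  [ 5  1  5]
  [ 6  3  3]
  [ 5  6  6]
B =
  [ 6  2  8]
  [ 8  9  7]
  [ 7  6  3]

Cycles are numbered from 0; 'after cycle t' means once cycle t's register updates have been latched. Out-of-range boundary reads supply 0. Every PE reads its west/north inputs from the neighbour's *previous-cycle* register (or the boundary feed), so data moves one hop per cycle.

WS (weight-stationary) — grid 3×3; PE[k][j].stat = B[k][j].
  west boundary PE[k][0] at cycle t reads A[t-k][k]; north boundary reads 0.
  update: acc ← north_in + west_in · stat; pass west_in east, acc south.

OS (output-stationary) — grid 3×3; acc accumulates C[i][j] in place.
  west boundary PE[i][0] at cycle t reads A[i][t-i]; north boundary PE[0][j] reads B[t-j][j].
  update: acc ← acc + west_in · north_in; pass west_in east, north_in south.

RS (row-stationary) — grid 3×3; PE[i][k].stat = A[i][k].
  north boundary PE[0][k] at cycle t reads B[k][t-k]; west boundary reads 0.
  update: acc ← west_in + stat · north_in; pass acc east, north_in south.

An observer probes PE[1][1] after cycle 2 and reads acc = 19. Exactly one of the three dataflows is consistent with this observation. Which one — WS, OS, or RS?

dataflow = WS

Under WS (3×3), PE[1][1]:
  t=0 PE[1][1]: acc=0 h=0 v=0
  t=1 PE[1][1]: acc=0 h=0 v=0
  t=2 PE[1][1]: acc=19 h=1 v=19
Under OS (3×3), PE[1][1]:
  t=0 PE[1][1]: acc=0 h=0 v=0
  t=1 PE[1][1]: acc=0 h=0 v=0
  t=2 PE[1][1]: acc=12 h=6 v=2
Under RS (3×3), PE[1][1]:
  t=0 PE[1][1]: acc=0 h=0 v=0
  t=1 PE[1][1]: acc=0 h=0 v=0
  t=2 PE[1][1]: acc=60 h=60 v=8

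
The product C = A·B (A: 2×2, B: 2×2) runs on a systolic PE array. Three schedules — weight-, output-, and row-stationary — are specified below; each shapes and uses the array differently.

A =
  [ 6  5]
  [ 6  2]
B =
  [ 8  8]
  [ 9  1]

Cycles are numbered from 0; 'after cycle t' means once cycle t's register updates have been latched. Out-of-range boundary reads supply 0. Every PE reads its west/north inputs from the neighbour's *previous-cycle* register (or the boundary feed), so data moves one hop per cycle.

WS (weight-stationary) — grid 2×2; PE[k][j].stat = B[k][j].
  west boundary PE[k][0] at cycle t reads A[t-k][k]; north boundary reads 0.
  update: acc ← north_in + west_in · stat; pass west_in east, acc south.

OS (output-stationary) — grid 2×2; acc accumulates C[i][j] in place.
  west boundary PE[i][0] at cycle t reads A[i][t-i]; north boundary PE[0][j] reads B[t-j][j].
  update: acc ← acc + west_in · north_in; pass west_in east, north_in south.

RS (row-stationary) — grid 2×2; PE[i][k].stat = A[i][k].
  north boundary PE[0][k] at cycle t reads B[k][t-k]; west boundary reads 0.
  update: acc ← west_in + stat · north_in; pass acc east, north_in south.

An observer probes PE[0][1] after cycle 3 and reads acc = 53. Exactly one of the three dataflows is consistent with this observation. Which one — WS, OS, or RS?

WS [2×2] PE[0][1] across cycles:
  step 0 · PE0,1: acc=0; fwd→0 fwd↓0
  step 1 · PE0,1: acc=48; fwd→6 fwd↓48
  step 2 · PE0,1: acc=48; fwd→6 fwd↓48
  step 3 · PE0,1: acc=0; fwd→0 fwd↓0
OS [2×2] PE[0][1] across cycles:
  step 0 · PE0,1: acc=0; fwd→0 fwd↓0
  step 1 · PE0,1: acc=48; fwd→6 fwd↓8
  step 2 · PE0,1: acc=53; fwd→5 fwd↓1
  step 3 · PE0,1: acc=53; fwd→0 fwd↓0
RS [2×2] PE[0][1] across cycles:
  step 0 · PE0,1: acc=0; fwd→0 fwd↓0
  step 1 · PE0,1: acc=93; fwd→93 fwd↓9
  step 2 · PE0,1: acc=53; fwd→53 fwd↓1
  step 3 · PE0,1: acc=0; fwd→0 fwd↓0

dataflow = OS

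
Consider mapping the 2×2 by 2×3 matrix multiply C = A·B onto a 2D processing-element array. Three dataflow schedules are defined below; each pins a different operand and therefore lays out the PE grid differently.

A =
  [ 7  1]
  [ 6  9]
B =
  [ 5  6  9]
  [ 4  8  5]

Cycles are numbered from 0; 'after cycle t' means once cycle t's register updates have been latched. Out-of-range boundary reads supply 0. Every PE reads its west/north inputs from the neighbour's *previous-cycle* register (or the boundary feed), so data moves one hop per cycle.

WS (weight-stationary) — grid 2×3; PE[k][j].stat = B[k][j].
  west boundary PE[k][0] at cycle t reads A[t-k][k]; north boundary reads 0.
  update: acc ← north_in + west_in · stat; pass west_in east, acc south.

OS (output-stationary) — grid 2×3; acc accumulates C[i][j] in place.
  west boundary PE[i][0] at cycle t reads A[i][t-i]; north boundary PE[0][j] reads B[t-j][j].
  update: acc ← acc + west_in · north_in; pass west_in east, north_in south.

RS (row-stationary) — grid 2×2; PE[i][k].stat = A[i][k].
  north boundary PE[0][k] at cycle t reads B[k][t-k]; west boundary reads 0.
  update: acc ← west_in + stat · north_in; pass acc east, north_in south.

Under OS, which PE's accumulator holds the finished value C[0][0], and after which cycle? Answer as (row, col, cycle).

(row, col, cycle) = (0, 0, 1)

OS: C[0][0] accumulates in PE[0][0]:
  0: (0,0).acc=35  regs=<7,5>
  1: (0,0).acc=39  regs=<1,4>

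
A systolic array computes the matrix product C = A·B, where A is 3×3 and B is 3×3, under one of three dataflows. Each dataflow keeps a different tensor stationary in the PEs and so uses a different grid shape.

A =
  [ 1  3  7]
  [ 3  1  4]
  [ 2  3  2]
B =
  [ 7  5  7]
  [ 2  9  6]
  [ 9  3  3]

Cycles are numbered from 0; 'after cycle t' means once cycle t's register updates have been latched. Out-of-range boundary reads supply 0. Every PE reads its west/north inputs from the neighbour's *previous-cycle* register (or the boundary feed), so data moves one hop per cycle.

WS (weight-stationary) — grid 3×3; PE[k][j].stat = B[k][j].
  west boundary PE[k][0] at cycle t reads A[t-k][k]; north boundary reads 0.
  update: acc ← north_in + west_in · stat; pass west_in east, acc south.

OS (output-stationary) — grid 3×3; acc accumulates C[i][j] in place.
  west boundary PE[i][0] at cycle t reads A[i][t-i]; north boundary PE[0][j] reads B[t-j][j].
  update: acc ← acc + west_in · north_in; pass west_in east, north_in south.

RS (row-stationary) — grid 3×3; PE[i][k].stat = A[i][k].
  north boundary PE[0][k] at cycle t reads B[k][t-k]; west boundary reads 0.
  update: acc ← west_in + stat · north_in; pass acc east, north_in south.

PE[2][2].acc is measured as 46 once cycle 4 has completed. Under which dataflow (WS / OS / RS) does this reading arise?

dataflow = WS

— WS: 3×3; PE[2][2] trace:
  step 0 · PE2,2: acc=0; fwd→0 fwd↓0
  step 1 · PE2,2: acc=0; fwd→0 fwd↓0
  step 2 · PE2,2: acc=0; fwd→0 fwd↓0
  step 3 · PE2,2: acc=0; fwd→0 fwd↓0
  step 4 · PE2,2: acc=46; fwd→7 fwd↓46
— OS: 3×3; PE[2][2] trace:
  step 0 · PE2,2: acc=0; fwd→0 fwd↓0
  step 1 · PE2,2: acc=0; fwd→0 fwd↓0
  step 2 · PE2,2: acc=0; fwd→0 fwd↓0
  step 3 · PE2,2: acc=0; fwd→0 fwd↓0
  step 4 · PE2,2: acc=14; fwd→2 fwd↓7
— RS: 3×3; PE[2][2] trace:
  step 0 · PE2,2: acc=0; fwd→0 fwd↓0
  step 1 · PE2,2: acc=0; fwd→0 fwd↓0
  step 2 · PE2,2: acc=0; fwd→0 fwd↓0
  step 3 · PE2,2: acc=0; fwd→0 fwd↓0
  step 4 · PE2,2: acc=38; fwd→38 fwd↓9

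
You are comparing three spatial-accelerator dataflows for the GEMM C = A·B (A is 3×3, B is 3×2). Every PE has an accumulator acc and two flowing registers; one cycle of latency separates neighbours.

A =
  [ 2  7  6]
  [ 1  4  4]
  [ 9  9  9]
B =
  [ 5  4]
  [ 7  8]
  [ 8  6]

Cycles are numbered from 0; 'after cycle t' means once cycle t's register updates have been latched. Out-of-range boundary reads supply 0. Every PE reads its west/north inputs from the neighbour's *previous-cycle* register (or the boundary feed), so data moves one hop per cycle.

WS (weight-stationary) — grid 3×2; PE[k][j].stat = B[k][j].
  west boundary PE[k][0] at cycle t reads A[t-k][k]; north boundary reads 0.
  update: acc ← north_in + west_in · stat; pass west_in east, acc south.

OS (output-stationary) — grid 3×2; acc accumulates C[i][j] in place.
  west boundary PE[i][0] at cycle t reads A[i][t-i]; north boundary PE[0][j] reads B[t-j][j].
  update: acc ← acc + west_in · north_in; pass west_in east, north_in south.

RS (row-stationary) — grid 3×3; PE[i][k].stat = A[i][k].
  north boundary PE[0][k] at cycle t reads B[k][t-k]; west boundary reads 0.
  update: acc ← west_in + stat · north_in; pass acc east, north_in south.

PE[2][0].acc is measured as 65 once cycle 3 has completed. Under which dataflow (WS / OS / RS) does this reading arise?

WS (3×2 grid), PE[2][0]:
  @0  [2,0]  acc 0  |  →0  ↓0
  @1  [2,0]  acc 0  |  →0  ↓0
  @2  [2,0]  acc 107  |  →6  ↓107
  @3  [2,0]  acc 65  |  →4  ↓65
OS (3×2 grid), PE[2][0]:
  @0  [2,0]  acc 0  |  →0  ↓0
  @1  [2,0]  acc 0  |  →0  ↓0
  @2  [2,0]  acc 45  |  →9  ↓5
  @3  [2,0]  acc 108  |  →9  ↓7
RS (3×3 grid), PE[2][0]:
  @0  [2,0]  acc 0  |  →0  ↓0
  @1  [2,0]  acc 0  |  →0  ↓0
  @2  [2,0]  acc 45  |  →45  ↓5
  @3  [2,0]  acc 36  |  →36  ↓4

dataflow = WS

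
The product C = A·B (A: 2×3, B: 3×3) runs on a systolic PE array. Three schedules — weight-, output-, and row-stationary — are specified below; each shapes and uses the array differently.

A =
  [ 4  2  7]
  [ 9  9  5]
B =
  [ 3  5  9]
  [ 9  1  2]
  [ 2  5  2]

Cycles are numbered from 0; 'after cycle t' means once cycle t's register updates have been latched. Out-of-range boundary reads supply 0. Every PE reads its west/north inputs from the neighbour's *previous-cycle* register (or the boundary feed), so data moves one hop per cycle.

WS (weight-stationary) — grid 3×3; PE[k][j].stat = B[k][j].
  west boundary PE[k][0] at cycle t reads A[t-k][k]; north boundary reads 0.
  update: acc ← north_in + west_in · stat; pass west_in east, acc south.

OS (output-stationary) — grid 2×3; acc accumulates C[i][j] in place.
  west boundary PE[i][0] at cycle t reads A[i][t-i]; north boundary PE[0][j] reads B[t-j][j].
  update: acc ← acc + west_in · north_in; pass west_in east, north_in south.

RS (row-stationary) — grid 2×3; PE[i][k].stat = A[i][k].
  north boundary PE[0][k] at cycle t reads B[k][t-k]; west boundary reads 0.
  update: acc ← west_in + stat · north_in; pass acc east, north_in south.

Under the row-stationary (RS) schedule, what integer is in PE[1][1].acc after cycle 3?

PE[1][1].acc = 54

Tracing RS — 2×3 array, target PE[1][1]:
  @0  [0,1]  acc 0  |  →0  ↓0
  @0  [1,0]  acc 0  |  →0  ↓0
  @0  [1,1]  acc 0  |  →0  ↓0
  @1  [0,1]  acc 30  |  →30  ↓9
  @1  [1,0]  acc 27  |  →27  ↓3
  @1  [1,1]  acc 0  |  →0  ↓0
  @2  [0,1]  acc 22  |  →22  ↓1
  @2  [1,0]  acc 45  |  →45  ↓5
  @2  [1,1]  acc 108  |  →108  ↓9
  @3  [0,1]  acc 40  |  →40  ↓2
  @3  [1,0]  acc 81  |  →81  ↓9
  @3  [1,1]  acc 54  |  →54  ↓1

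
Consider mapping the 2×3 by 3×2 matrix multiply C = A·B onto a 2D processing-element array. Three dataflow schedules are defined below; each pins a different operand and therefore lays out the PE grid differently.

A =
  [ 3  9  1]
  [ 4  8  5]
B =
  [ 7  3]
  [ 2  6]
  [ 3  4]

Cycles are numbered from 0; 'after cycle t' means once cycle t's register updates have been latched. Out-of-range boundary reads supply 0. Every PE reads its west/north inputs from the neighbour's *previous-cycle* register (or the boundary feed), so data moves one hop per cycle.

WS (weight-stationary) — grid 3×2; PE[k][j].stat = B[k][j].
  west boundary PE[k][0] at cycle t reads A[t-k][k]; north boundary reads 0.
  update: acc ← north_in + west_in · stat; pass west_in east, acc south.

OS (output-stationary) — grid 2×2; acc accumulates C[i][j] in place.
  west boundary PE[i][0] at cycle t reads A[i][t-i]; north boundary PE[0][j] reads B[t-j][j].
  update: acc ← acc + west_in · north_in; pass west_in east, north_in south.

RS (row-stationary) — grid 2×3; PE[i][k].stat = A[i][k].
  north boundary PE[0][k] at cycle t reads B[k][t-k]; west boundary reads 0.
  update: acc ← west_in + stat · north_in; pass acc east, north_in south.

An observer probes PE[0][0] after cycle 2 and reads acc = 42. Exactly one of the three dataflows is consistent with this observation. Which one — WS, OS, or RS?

WS (3×2 grid), PE[0][0]:
  c0 r0c0: 21 / 3 / 21
  c1 r0c0: 28 / 4 / 28
  c2 r0c0: 0 / 0 / 0
OS (2×2 grid), PE[0][0]:
  c0 r0c0: 21 / 3 / 7
  c1 r0c0: 39 / 9 / 2
  c2 r0c0: 42 / 1 / 3
RS (2×3 grid), PE[0][0]:
  c0 r0c0: 21 / 21 / 7
  c1 r0c0: 9 / 9 / 3
  c2 r0c0: 0 / 0 / 0

dataflow = OS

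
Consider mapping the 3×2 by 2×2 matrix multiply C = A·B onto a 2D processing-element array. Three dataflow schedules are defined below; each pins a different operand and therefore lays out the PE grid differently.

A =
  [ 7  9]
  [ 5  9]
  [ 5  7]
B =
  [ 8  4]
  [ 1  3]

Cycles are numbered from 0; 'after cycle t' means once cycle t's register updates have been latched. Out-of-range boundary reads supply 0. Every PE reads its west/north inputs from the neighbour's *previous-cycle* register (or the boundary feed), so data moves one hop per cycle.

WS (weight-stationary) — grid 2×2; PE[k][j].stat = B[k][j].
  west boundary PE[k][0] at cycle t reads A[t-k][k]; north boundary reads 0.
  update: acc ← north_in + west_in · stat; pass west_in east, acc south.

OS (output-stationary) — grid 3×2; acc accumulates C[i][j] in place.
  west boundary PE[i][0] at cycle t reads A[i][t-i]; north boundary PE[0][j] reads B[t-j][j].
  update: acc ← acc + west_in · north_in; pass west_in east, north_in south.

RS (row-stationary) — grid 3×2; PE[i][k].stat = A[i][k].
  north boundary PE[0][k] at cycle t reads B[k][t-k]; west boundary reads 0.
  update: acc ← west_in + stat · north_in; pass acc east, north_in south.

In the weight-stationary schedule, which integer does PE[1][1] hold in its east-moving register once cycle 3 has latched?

register = 9

WS (2×2). Following PE[1][1] plus its west/north inputs:
  [0] (0,1) acc=0 (h:0 v:0)
  [0] (1,0) acc=0 (h:0 v:0)
  [0] (1,1) acc=0 (h:0 v:0)
  [1] (0,1) acc=28 (h:7 v:28)
  [1] (1,0) acc=65 (h:9 v:65)
  [1] (1,1) acc=0 (h:0 v:0)
  [2] (0,1) acc=20 (h:5 v:20)
  [2] (1,0) acc=49 (h:9 v:49)
  [2] (1,1) acc=55 (h:9 v:55)
  [3] (0,1) acc=20 (h:5 v:20)
  [3] (1,0) acc=47 (h:7 v:47)
  [3] (1,1) acc=47 (h:9 v:47)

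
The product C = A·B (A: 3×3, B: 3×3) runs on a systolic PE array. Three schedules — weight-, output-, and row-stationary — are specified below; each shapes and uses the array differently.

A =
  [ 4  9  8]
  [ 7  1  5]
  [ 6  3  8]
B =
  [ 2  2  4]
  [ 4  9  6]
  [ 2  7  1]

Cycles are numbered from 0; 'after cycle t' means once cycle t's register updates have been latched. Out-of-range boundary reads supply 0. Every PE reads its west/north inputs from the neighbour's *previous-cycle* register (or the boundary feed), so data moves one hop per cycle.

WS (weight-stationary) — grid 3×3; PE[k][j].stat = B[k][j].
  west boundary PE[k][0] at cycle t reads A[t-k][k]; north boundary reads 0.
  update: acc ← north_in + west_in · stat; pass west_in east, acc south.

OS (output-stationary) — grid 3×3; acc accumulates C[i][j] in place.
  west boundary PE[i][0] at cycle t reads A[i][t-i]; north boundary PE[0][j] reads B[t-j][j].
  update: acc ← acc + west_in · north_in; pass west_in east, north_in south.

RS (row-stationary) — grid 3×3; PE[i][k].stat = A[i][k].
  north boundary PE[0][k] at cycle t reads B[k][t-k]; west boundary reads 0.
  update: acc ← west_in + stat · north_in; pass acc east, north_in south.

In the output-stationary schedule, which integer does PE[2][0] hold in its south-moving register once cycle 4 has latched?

Tracing OS — 3×3 array, target PE[2][0]:
  t=0 PE[1][0]: acc=0 h=0 v=0
  t=0 PE[2][0]: acc=0 h=0 v=0
  t=1 PE[1][0]: acc=14 h=7 v=2
  t=1 PE[2][0]: acc=0 h=0 v=0
  t=2 PE[1][0]: acc=18 h=1 v=4
  t=2 PE[2][0]: acc=12 h=6 v=2
  t=3 PE[1][0]: acc=28 h=5 v=2
  t=3 PE[2][0]: acc=24 h=3 v=4
  t=4 PE[1][0]: acc=28 h=0 v=0
  t=4 PE[2][0]: acc=40 h=8 v=2

register = 2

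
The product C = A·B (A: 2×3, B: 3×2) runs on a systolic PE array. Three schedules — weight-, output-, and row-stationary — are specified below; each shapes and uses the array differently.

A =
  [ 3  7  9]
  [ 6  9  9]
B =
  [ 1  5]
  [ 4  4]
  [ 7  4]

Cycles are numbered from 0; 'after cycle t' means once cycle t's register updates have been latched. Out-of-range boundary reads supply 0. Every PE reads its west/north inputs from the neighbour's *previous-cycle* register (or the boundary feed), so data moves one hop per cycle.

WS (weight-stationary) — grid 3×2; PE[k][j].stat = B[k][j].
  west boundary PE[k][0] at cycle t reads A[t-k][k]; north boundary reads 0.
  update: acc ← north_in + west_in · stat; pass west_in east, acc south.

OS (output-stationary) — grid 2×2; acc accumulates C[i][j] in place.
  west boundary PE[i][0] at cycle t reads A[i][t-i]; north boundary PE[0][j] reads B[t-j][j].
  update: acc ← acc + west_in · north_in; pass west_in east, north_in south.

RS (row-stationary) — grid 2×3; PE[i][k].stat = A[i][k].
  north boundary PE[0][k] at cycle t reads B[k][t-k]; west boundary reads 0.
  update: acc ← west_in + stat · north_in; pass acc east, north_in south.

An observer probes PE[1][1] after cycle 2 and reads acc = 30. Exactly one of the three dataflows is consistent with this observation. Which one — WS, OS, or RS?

dataflow = OS

Under WS (3×2), PE[1][1]:
  step 0 · PE1,1: acc=0; fwd→0 fwd↓0
  step 1 · PE1,1: acc=0; fwd→0 fwd↓0
  step 2 · PE1,1: acc=43; fwd→7 fwd↓43
Under OS (2×2), PE[1][1]:
  step 0 · PE1,1: acc=0; fwd→0 fwd↓0
  step 1 · PE1,1: acc=0; fwd→0 fwd↓0
  step 2 · PE1,1: acc=30; fwd→6 fwd↓5
Under RS (2×3), PE[1][1]:
  step 0 · PE1,1: acc=0; fwd→0 fwd↓0
  step 1 · PE1,1: acc=0; fwd→0 fwd↓0
  step 2 · PE1,1: acc=42; fwd→42 fwd↓4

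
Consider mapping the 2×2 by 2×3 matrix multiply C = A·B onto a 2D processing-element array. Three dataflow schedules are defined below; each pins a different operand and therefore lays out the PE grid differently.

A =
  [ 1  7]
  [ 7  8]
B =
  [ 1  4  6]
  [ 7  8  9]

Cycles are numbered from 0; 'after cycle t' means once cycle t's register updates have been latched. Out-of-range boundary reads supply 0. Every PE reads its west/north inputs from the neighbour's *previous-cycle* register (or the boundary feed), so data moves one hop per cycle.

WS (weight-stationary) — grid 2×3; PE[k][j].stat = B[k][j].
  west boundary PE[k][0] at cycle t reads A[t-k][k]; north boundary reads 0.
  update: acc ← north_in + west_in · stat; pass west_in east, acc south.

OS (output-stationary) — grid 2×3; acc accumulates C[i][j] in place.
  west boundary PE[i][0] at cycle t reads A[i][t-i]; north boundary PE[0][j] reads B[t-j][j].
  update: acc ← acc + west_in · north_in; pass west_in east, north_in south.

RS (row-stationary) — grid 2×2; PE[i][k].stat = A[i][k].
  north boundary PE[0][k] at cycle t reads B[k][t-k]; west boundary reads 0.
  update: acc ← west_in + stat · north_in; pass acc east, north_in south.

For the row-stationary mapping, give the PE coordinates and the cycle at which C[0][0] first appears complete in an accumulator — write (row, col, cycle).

Under RS, C[0][0] lands at PE[0][1]:
  t=0 PE[0][1]: acc=0 h=0 v=0
  t=1 PE[0][1]: acc=50 h=50 v=7

(row, col, cycle) = (0, 1, 1)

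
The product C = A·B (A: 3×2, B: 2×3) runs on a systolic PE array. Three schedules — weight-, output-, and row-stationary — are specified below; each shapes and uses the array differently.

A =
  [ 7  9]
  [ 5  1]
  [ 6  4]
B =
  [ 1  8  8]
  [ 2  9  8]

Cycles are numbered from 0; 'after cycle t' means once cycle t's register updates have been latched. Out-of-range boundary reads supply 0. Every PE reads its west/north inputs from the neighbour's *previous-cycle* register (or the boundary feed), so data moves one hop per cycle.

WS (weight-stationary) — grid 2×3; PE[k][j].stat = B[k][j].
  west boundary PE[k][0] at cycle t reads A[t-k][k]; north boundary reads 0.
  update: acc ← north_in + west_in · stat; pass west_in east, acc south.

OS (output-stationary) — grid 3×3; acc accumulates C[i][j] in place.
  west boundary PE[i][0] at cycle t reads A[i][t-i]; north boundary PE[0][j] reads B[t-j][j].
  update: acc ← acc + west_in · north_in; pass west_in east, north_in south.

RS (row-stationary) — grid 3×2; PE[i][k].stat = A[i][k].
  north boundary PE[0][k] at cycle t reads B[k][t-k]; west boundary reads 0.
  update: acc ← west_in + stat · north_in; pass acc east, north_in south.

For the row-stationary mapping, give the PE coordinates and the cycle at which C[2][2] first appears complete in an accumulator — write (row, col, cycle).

RS: C[2][2] accumulates in PE[2][1]:
  after 0 — PE[2][1] acc=0, pass-E 0, pass-S 0
  after 1 — PE[2][1] acc=0, pass-E 0, pass-S 0
  after 2 — PE[2][1] acc=0, pass-E 0, pass-S 0
  after 3 — PE[2][1] acc=14, pass-E 14, pass-S 2
  after 4 — PE[2][1] acc=84, pass-E 84, pass-S 9
  after 5 — PE[2][1] acc=80, pass-E 80, pass-S 8

(row, col, cycle) = (2, 1, 5)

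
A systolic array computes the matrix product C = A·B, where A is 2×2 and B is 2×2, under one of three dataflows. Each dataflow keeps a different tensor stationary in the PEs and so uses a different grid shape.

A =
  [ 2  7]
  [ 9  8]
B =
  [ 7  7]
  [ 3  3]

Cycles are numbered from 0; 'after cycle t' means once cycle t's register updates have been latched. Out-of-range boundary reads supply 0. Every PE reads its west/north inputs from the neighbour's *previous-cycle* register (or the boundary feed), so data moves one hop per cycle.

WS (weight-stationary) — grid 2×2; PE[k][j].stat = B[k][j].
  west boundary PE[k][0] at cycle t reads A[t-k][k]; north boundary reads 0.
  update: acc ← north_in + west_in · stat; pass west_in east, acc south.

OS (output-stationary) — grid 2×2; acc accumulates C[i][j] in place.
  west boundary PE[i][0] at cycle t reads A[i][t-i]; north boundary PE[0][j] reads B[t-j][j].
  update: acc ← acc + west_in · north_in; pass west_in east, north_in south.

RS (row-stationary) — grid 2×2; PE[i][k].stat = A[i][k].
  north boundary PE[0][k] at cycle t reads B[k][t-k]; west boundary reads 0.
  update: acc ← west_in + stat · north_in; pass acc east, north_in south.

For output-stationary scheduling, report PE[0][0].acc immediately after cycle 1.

PE[0][0].acc = 35

OS 2×2: PE[0][0] cycle-by-cycle (with neighbour feeds):
  @0  [0,0]  acc 14  |  →2  ↓7
  @1  [0,0]  acc 35  |  →7  ↓3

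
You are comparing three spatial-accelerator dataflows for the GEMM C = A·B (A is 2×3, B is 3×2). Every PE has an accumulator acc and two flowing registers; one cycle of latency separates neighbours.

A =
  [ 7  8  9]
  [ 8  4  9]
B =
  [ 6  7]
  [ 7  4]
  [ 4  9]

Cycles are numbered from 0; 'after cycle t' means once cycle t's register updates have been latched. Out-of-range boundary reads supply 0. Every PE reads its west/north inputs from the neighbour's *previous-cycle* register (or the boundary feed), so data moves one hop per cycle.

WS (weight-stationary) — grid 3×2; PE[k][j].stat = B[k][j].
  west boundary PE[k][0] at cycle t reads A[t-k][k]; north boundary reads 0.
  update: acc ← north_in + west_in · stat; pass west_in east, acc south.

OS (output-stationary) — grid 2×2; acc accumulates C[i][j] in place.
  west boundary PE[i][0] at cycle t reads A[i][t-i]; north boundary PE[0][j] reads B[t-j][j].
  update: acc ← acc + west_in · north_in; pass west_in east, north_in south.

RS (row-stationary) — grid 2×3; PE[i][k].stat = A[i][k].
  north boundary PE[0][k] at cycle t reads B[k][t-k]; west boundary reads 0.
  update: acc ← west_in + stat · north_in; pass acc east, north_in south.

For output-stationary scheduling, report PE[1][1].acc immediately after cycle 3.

Tracing OS — 2×2 array, target PE[1][1]:
  [0] (0,1) acc=0 (h:0 v:0)
  [0] (1,0) acc=0 (h:0 v:0)
  [0] (1,1) acc=0 (h:0 v:0)
  [1] (0,1) acc=49 (h:7 v:7)
  [1] (1,0) acc=48 (h:8 v:6)
  [1] (1,1) acc=0 (h:0 v:0)
  [2] (0,1) acc=81 (h:8 v:4)
  [2] (1,0) acc=76 (h:4 v:7)
  [2] (1,1) acc=56 (h:8 v:7)
  [3] (0,1) acc=162 (h:9 v:9)
  [3] (1,0) acc=112 (h:9 v:4)
  [3] (1,1) acc=72 (h:4 v:4)

PE[1][1].acc = 72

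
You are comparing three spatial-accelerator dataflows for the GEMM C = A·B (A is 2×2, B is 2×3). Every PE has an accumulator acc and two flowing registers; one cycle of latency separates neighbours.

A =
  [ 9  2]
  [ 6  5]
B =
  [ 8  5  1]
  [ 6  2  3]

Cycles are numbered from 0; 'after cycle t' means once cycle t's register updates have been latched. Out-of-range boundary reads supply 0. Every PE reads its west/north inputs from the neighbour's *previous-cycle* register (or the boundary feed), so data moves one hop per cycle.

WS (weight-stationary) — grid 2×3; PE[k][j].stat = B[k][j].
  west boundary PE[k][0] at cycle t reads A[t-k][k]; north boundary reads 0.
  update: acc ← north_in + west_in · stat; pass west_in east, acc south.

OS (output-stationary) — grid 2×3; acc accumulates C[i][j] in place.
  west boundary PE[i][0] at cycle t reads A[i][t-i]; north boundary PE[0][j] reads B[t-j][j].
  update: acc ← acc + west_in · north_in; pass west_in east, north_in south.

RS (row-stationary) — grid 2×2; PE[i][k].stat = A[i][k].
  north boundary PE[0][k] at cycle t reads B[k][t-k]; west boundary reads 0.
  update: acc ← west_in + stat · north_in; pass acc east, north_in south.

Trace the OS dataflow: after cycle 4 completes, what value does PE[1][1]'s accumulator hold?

PE[1][1].acc = 40

OS 2×3: PE[1][1] cycle-by-cycle (with neighbour feeds):
  [0] (0,1) acc=0 (h:0 v:0)
  [0] (1,0) acc=0 (h:0 v:0)
  [0] (1,1) acc=0 (h:0 v:0)
  [1] (0,1) acc=45 (h:9 v:5)
  [1] (1,0) acc=48 (h:6 v:8)
  [1] (1,1) acc=0 (h:0 v:0)
  [2] (0,1) acc=49 (h:2 v:2)
  [2] (1,0) acc=78 (h:5 v:6)
  [2] (1,1) acc=30 (h:6 v:5)
  [3] (0,1) acc=49 (h:0 v:0)
  [3] (1,0) acc=78 (h:0 v:0)
  [3] (1,1) acc=40 (h:5 v:2)
  [4] (0,1) acc=49 (h:0 v:0)
  [4] (1,0) acc=78 (h:0 v:0)
  [4] (1,1) acc=40 (h:0 v:0)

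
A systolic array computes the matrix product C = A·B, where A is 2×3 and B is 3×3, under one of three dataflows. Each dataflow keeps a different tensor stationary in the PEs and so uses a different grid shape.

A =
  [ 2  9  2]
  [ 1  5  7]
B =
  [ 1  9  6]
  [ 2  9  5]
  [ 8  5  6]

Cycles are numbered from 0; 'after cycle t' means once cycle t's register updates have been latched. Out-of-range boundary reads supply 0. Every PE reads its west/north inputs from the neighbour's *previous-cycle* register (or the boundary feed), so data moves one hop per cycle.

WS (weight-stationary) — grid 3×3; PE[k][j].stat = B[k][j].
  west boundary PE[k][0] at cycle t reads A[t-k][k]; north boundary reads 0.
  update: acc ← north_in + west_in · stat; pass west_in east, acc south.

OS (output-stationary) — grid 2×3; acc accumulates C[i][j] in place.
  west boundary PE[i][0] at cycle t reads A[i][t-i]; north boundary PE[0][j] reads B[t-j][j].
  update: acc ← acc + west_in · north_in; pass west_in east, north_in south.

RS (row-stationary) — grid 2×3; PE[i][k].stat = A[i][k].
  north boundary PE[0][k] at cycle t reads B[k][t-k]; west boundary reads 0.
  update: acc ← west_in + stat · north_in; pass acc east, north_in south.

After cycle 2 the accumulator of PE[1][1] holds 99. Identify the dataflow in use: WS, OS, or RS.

dataflow = WS

Under WS (3×3), PE[1][1]:
  [0] (1,1) acc=0 (h:0 v:0)
  [1] (1,1) acc=0 (h:0 v:0)
  [2] (1,1) acc=99 (h:9 v:99)
Under OS (2×3), PE[1][1]:
  [0] (1,1) acc=0 (h:0 v:0)
  [1] (1,1) acc=0 (h:0 v:0)
  [2] (1,1) acc=9 (h:1 v:9)
Under RS (2×3), PE[1][1]:
  [0] (1,1) acc=0 (h:0 v:0)
  [1] (1,1) acc=0 (h:0 v:0)
  [2] (1,1) acc=11 (h:11 v:2)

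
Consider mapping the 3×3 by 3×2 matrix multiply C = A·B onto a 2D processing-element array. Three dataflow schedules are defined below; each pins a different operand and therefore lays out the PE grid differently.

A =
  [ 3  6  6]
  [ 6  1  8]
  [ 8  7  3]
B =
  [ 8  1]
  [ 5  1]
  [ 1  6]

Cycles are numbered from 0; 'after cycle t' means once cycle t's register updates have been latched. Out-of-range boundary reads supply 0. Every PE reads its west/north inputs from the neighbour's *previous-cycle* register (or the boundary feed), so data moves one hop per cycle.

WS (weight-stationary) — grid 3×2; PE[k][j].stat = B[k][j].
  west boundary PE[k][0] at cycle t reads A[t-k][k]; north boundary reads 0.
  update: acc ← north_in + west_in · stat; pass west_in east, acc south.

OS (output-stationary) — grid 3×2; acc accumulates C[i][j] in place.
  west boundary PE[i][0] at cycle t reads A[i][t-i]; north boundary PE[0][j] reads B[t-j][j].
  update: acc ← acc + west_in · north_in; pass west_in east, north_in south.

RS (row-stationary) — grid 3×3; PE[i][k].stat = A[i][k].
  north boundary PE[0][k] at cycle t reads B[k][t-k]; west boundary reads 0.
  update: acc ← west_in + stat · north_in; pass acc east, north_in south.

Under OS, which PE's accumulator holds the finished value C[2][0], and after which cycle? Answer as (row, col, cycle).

(row, col, cycle) = (2, 0, 4)

OS: C[2][0] accumulates in PE[2][0]:
  step 0 · PE2,0: acc=0; fwd→0 fwd↓0
  step 1 · PE2,0: acc=0; fwd→0 fwd↓0
  step 2 · PE2,0: acc=64; fwd→8 fwd↓8
  step 3 · PE2,0: acc=99; fwd→7 fwd↓5
  step 4 · PE2,0: acc=102; fwd→3 fwd↓1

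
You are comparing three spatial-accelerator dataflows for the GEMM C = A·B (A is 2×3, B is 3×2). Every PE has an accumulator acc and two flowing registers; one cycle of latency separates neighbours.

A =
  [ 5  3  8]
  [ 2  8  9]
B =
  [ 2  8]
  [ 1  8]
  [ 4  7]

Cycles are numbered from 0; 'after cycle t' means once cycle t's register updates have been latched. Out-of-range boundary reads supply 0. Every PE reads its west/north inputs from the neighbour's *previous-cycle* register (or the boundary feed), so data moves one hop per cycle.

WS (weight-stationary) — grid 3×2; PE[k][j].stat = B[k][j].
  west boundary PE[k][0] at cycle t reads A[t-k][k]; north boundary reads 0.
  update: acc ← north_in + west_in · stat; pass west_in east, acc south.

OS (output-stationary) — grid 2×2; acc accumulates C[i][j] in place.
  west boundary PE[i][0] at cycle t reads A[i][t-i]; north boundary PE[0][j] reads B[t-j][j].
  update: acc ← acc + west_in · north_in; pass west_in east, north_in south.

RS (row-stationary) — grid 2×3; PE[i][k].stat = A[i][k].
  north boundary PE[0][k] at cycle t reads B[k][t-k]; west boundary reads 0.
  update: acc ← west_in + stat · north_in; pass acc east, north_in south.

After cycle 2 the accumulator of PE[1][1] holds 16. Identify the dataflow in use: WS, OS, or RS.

Under WS (3×2), PE[1][1]:
  0: (1,1).acc=0  regs=<0,0>
  1: (1,1).acc=0  regs=<0,0>
  2: (1,1).acc=64  regs=<3,64>
Under OS (2×2), PE[1][1]:
  0: (1,1).acc=0  regs=<0,0>
  1: (1,1).acc=0  regs=<0,0>
  2: (1,1).acc=16  regs=<2,8>
Under RS (2×3), PE[1][1]:
  0: (1,1).acc=0  regs=<0,0>
  1: (1,1).acc=0  regs=<0,0>
  2: (1,1).acc=12  regs=<12,1>

dataflow = OS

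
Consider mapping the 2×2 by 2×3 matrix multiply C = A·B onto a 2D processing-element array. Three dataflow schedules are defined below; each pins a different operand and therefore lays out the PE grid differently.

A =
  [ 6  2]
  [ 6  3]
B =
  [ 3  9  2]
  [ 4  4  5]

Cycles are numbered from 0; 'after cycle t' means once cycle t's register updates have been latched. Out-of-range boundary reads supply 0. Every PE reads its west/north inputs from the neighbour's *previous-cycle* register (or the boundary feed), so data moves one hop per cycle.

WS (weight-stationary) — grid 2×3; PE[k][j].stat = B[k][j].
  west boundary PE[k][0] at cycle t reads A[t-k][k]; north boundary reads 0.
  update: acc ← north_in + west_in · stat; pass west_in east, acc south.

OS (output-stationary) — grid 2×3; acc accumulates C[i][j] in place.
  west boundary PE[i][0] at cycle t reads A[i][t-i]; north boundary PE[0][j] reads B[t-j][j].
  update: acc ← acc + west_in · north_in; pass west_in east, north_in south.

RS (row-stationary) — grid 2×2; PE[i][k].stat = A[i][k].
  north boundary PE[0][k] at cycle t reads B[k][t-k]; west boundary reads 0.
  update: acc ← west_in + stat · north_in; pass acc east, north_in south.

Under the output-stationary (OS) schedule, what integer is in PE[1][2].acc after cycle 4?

Tracing OS — 2×3 array, target PE[1][2]:
  [0] (0,2) acc=0 (h:0 v:0)
  [0] (1,1) acc=0 (h:0 v:0)
  [0] (1,2) acc=0 (h:0 v:0)
  [1] (0,2) acc=0 (h:0 v:0)
  [1] (1,1) acc=0 (h:0 v:0)
  [1] (1,2) acc=0 (h:0 v:0)
  [2] (0,2) acc=12 (h:6 v:2)
  [2] (1,1) acc=54 (h:6 v:9)
  [2] (1,2) acc=0 (h:0 v:0)
  [3] (0,2) acc=22 (h:2 v:5)
  [3] (1,1) acc=66 (h:3 v:4)
  [3] (1,2) acc=12 (h:6 v:2)
  [4] (0,2) acc=22 (h:0 v:0)
  [4] (1,1) acc=66 (h:0 v:0)
  [4] (1,2) acc=27 (h:3 v:5)

PE[1][2].acc = 27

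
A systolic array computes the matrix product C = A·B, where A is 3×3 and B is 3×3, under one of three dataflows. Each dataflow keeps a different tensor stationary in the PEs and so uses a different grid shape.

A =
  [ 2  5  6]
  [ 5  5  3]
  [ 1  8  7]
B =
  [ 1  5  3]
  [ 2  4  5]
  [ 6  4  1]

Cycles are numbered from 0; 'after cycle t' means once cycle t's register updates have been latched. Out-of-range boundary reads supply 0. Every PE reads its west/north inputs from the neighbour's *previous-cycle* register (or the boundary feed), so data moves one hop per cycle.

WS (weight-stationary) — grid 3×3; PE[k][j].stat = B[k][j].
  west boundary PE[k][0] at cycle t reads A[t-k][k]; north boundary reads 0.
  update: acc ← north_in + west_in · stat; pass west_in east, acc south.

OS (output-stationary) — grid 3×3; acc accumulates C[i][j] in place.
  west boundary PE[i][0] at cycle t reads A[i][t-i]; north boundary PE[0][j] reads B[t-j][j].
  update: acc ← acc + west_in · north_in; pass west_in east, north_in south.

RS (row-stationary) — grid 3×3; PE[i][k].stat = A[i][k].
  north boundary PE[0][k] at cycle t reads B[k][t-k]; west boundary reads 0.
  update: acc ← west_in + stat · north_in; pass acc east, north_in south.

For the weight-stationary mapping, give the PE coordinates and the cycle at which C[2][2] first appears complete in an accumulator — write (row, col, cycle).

(row, col, cycle) = (2, 2, 6)

WS: C[2][2] accumulates in PE[2][2]:
  after 0 — PE[2][2] acc=0, pass-E 0, pass-S 0
  after 1 — PE[2][2] acc=0, pass-E 0, pass-S 0
  after 2 — PE[2][2] acc=0, pass-E 0, pass-S 0
  after 3 — PE[2][2] acc=0, pass-E 0, pass-S 0
  after 4 — PE[2][2] acc=37, pass-E 6, pass-S 37
  after 5 — PE[2][2] acc=43, pass-E 3, pass-S 43
  after 6 — PE[2][2] acc=50, pass-E 7, pass-S 50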